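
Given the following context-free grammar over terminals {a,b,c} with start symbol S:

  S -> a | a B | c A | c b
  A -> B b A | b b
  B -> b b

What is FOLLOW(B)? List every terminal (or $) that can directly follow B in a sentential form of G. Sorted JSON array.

FIRST sets, iterate to fixpoint:
round 1:
  A via A→b b: +{b}
  B via B→b b: +{b}
  S via S→a: +{a}
  S via S→c A: +{c}
  FIRST(S)={a,c}  FIRST(A)={b}  FIRST(B)={b}
round 2: (stable)
  FIRST(S)={a,c}  FIRST(A)={b}  FIRST(B)={b}

FOLLOW sets:
FOLLOW(S) := {$}
pass 1:
  A→B b A: FOLLOW(B) ⊇ FIRST(b) = {b}; new: +{b}
  S→a B: FOLLOW(B) ⊇ FOLLOW(S) ⊇ {$}; new: +{$}
  S→c A: FOLLOW(A) ⊇ FOLLOW(S) ⊇ {$}; new: +{$}
  FOLLOW(S)={$}  FOLLOW(A)={$}  FOLLOW(B)={$,b}
pass 2: (stable)
  FOLLOW(S)={$}  FOLLOW(A)={$}  FOLLOW(B)={$,b}

FOLLOW(B) = ["$", "b"]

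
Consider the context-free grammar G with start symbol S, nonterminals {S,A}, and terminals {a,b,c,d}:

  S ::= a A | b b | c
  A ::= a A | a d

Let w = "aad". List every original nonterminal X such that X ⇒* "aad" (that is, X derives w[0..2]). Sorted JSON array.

CNF form of G:
  S -> T0 A | T2 T2 | c
  A -> T0 A | T0 T1
  T0 -> a
  T1 -> d
  T2 -> b

Fill CYK table bottom-up — only the sub-triangle for w[0..2]:
  cell(0,0) a: {T0}  orig:{}
  cell(1,1) a: {T0}  orig:{}
  cell(2,2) d: {T1}  orig:{}
  cell(0,1) aa: ∅
  cell(1,2) ad: {A}
  cell(0,2) aad: {A,S}

Original NTs in T[0,2] deriving "aad": ["A", "S"]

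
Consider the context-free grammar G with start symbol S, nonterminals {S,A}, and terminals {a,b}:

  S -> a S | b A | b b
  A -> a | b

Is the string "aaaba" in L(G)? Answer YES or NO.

CNF form of G:
  S -> T0 S | T1 A | T1 T1
  A -> a | b
  T0 -> a
  T1 -> b

CYK fill:
  cell(0,0) a: {A,T0}  orig:{A}
  cell(1,1) a: {A,T0}  orig:{A}
  cell(2,2) a: {A,T0}  orig:{A}
  cell(3,3) b: {A,T1}  orig:{A}
  cell(4,4) a: {A,T0}  orig:{A}
  cell(0,1) aa: ∅
  cell(1,2) aa: ∅
  cell(2,3) ab: ∅
  cell(3,4) ba: {S}
  cell(0,2) aaa: ∅
  cell(1,3) aab: ∅
  cell(2,4) aba: {S}
  cell(0,3) aaab: ∅
  cell(1,4) aaba: {S}
  cell(0,4) aaaba: {S}

S ∈ T[0,4] ⇒ YES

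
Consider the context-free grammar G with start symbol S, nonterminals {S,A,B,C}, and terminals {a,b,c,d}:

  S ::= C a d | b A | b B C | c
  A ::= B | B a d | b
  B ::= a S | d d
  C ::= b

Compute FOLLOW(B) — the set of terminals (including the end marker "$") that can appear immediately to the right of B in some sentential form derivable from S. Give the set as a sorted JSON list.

FIRST iteration:
round 1:
  A via A→b: +{b}
  B via B→a S: +{a}
  B via B→d d: +{d}
  C via C→b: +{b}
  S via S→C a d: +{b}
  S via S→c: +{c}
  FIRST[S]={b,c}  FIRST[A]={b}  FIRST[B]={a,d}  FIRST[C]={b}
round 2:
  A via A→B: +{a,d}
  FIRST[S]={b,c}  FIRST[A]={a,b,d}  FIRST[B]={a,d}  FIRST[C]={b}
round 3: done
  FIRST[S]={b,c}  FIRST[A]={a,b,d}  FIRST[B]={a,d}  FIRST[C]={b}

FOLLOW iteration:
seed FOLLOW(S) with $
round 1:
  A→B a d: FOLLOW(B) ⊇ FIRST(a) = {a}; new: +{a}
  B→a S: FOLLOW(S) ⊇ FOLLOW(B) ⊇ {a}; new: +{a}
  S→C a d: FOLLOW(C) ⊇ FIRST(a) = {a}; new: +{a}
  S→b A: FOLLOW(A) ⊇ FOLLOW(S) ⊇ {$,a}; new: +{$,a}
  S→b B C: FOLLOW(B) ⊇ FIRST(C) = {b}; new: +{b}
  S→b B C: FOLLOW(C) ⊇ FOLLOW(S) ⊇ {$,a}; new: +{$}
  S: {$,a}  A: {$,a}  B: {a,b}  C: {$,a}
round 2:
  A→B: FOLLOW(B) ⊇ FOLLOW(A) ⊇ {$,a}; new: +{$}
  B→a S: FOLLOW(S) ⊇ FOLLOW(B) ⊇ {$,a,b}; new: +{b}
  S→b A: FOLLOW(A) ⊇ FOLLOW(S) ⊇ {$,a,b}; new: +{b}
  S→b B C: FOLLOW(C) ⊇ FOLLOW(S) ⊇ {$,a,b}; new: +{b}
  S: {$,a,b}  A: {$,a,b}  B: {$,a,b}  C: {$,a,b}
round 3: — fixpoint
  S: {$,a,b}  A: {$,a,b}  B: {$,a,b}  C: {$,a,b}

FOLLOW(B) = ["$", "a", "b"]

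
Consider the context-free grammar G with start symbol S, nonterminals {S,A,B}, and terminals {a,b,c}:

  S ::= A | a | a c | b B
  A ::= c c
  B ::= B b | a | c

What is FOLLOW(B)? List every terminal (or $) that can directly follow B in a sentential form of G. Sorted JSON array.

FIRST iteration:
[1]
  A via A→c c: +{c}
  B via B→a: +{a}
  B via B→c: +{c}
  S via S→A: +{c}
  S via S→a: +{a}
  S via S→b B: +{b}
  S: {a,b,c}  A: {c}  B: {a,c}
[2] — fixpoint
  S: {a,b,c}  A: {c}  B: {a,c}

Compute FOLLOW by fixpoint:
FOLLOW(S) := {$}
pass 1:
  B→B b: FOLLOW(B) ⊇ FIRST(b) = {b}; new: +{b}
  S→A: FOLLOW(A) ⊇ FOLLOW(S) ⊇ {$}; new: +{$}
  S→b B: FOLLOW(B) ⊇ FOLLOW(S) ⊇ {$}; new: +{$}
  FOLLOW[S]={$}  FOLLOW[A]={$}  FOLLOW[B]={$,b}
pass 2: done
  FOLLOW[S]={$}  FOLLOW[A]={$}  FOLLOW[B]={$,b}

FOLLOW(B) = ["$", "b"]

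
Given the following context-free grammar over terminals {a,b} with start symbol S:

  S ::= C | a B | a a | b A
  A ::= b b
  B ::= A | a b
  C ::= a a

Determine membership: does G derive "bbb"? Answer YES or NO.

Convert to CNF:
  S -> T0 A | T1 B | T1 T1
  A -> T0 T0
  B -> T0 T0 | T1 T0
  C -> T1 T1
  T0 -> b
  T1 -> a

Fill CYK table bottom-up:
  [0..0]={T0}  "b"  orig:{}
  [1..1]={T0}  "b"  orig:{}
  [2..2]={T0}  "b"  orig:{}
  [0..1]={A,B}  "bb"
  [1..2]={A,B}  "bb"
  [0..2]={S}  "bbb"

S ∈ T[0,2] ⇒ YES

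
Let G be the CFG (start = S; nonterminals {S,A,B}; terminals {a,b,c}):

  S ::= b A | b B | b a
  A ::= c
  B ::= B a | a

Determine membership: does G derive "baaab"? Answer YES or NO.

CNF form of G:
  S -> T1 A | T1 B | T1 T0
  A -> c
  B -> B T0 | a
  T0 -> a
  T1 -> b

CYK fill:
  [0..0]={T1}  "b"  orig:{}
  [1..1]={B,T0}  "a"  orig:{B}
  [2..2]={B,T0}  "a"  orig:{B}
  [3..3]={B,T0}  "a"  orig:{B}
  [4..4]={T1}  "b"  orig:{}
  [0..1]={S}  "ba"
  [1..2]={B}  "aa"
  [2..3]={B}  "aa"
  [3..4]=∅  "ab"
  [0..2]={S}  "baa"
  [1..3]={B}  "aaa"
  [2..4]=∅  "aab"
  [0..3]={S}  "baaa"
  [1..4]=∅  "aaab"
  [0..4]=∅  "baaab"

S ∉ T[0,4] ⇒ NO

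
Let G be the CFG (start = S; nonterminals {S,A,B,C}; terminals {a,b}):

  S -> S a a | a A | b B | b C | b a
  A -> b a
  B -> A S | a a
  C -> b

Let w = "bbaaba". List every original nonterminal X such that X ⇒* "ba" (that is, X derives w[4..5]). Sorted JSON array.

CNF form of G:
  S -> S X2 | T0 B | T0 C | T0 T1 | T1 A
  A -> T0 T1
  B -> A S | T1 T1
  C -> b
  T0 -> b
  T1 -> a
  X2 -> T1 T1

CYK fill (cells [i..j] with 4 ≤ i ≤ j ≤ 5 only):
  T[4,4] 'b' = {C,T0}  orig:{C}
  T[5,5] 'a' = {T1}  orig:{}
  T[4,5] 'ba' = {A,S}

Original NTs in T[4,5] deriving "ba": ["A", "S"]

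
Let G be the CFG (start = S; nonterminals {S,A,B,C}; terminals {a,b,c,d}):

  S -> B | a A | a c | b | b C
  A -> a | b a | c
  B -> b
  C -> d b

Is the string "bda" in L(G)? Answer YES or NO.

CNF form of G:
  S -> T0 C | T1 A | T1 T3 | b
  A -> T0 T1 | a | c
  B -> b
  C -> T2 T0
  T0 -> b
  T1 -> a
  T2 -> d
  T3 -> c

CYK fill:
  [0..0]={B,S,T0}  "b"  orig:{B,S}
  [1..1]={T2}  "d"  orig:{}
  [2..2]={A,T1}  "a"  orig:{A}
  [0..1]=∅  "bd"
  [1..2]=∅  "da"
  [0..2]=∅  "bda"

S ∉ T[0,2] ⇒ NO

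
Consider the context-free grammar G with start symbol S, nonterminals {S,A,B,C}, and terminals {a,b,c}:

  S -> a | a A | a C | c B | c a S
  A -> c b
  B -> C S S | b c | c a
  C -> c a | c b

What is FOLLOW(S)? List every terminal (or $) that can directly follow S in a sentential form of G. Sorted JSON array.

FIRST sets, iterate to fixpoint:
pass 1:
  A via A→c b: +{c}
  B via B→b c: +{b}
  B via B→c a: +{c}
  C via C→c a: +{c}
  S via S→a: +{a}
  S via S→c B: +{c}
  S: {a,c}  A: {c}  B: {b,c}  C: {c}
pass 2: (no change)
  S: {a,c}  A: {c}  B: {b,c}  C: {c}

FOLLOW sets:
initialize: $ ∈ FOLLOW(S)
round 1:
  B→C S S: FOLLOW(C) ⊇ FIRST(S) = {a,c}; new: +{a,c}
  B→C S S: FOLLOW(S) ⊇ FIRST(S) = {a,c}; new: +{a,c}
  S→a A: FOLLOW(A) ⊇ FOLLOW(S) ⊇ {$,a,c}; new: +{$,a,c}
  S→a C: FOLLOW(C) ⊇ FOLLOW(S) ⊇ {$,a,c}; new: +{$}
  S→c B: FOLLOW(B) ⊇ FOLLOW(S) ⊇ {$,a,c}; new: +{$,a,c}
  FOLLOW(S)={$,a,c}  FOLLOW(A)={$,a,c}  FOLLOW(B)={$,a,c}  FOLLOW(C)={$,a,c}
round 2: — fixpoint
  FOLLOW(S)={$,a,c}  FOLLOW(A)={$,a,c}  FOLLOW(B)={$,a,c}  FOLLOW(C)={$,a,c}

FOLLOW(S) = ["$", "a", "c"]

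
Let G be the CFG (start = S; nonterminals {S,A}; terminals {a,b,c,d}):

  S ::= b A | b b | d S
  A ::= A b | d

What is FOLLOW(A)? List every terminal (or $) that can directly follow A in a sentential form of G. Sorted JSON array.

Compute FIRST by fixpoint:
round 1:
  A via A→d: +{d}
  S via S→b A: +{b}
  S via S→d S: +{d}
  FIRST[S]={b,d}  FIRST[A]={d}
round 2: — fixpoint
  FIRST[S]={b,d}  FIRST[A]={d}

FOLLOW sets:
seed FOLLOW(S) with $
pass 1:
  A→A b: FOLLOW(A) ⊇ FIRST(b) = {b}; new: +{b}
  S→b A: FOLLOW(A) ⊇ FOLLOW(S) ⊇ {$}; new: +{$}
  FOLLOW(S)={$}  FOLLOW(A)={$,b}
pass 2: (stable)
  FOLLOW(S)={$}  FOLLOW(A)={$,b}

FOLLOW(A) = ["$", "b"]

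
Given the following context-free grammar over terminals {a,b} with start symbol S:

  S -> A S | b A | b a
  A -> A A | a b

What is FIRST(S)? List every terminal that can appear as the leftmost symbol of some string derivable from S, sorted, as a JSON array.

Compute FIRST by fixpoint:
iter 1:
  A via A→a b: +{a}
  S via S→A S: +{a}
  S via S→b A: +{b}
  FIRST[S]={a,b}  FIRST[A]={a}
iter 2: — fixpoint
  FIRST[S]={a,b}  FIRST[A]={a}

FIRST(S) = ["a", "b"]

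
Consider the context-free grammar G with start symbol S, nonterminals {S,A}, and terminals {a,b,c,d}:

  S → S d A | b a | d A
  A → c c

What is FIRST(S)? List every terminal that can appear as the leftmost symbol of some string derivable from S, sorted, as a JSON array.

FIRST iteration:
pass 1:
  A via A→c c: +{c}
  S via S→b a: +{b}
  S via S→d A: +{d}
  S: {b,d}  A: {c}
pass 2: — fixpoint
  S: {b,d}  A: {c}

FIRST(S) = ["b", "d"]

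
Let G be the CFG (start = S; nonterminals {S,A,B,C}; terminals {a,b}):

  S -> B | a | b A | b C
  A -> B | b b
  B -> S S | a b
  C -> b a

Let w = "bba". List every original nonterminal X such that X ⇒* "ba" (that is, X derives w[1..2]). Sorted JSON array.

Convert to CNF:
  S -> S S | T0 T1 | T1 A | T1 C | a
  A -> S S | T0 T1 | T1 T1
  B -> S S | T0 T1
  C -> T1 T0
  T0 -> a
  T1 -> b

CYK table (by increasing span) — only the sub-triangle for w[1..2]:
  cell(1,1) b: {T1}  orig:{}
  cell(2,2) a: {S,T0}  orig:{S}
  cell(1,2) ba: {C}

Original NTs in T[1,2] deriving "ba": ["C"]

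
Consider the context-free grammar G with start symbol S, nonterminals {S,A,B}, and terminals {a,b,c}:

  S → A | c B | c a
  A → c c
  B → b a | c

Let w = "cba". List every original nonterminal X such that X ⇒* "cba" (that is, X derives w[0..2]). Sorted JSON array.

Convert to CNF:
  S -> T0 B | T0 T0 | T0 T2
  A -> T0 T0
  B -> T1 T2 | c
  T0 -> c
  T1 -> b
  T2 -> a

CYK table (by increasing span) — only the sub-triangle for w[0..2]:
  [0..0]={B,T0}  "c"  orig:{B}
  [1..1]={T1}  "b"  orig:{}
  [2..2]={T2}  "a"  orig:{}
  [0..1]=∅  "cb"
  [1..2]={B}  "ba"
  [0..2]={S}  "cba"

Original NTs in T[0,2] deriving "cba": ["S"]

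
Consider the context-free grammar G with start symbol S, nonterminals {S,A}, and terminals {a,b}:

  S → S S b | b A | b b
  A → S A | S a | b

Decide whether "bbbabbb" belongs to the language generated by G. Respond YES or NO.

CNF form of G:
  S -> S X2 | T1 A | T1 T1
  A -> S A | S T0 | b
  T0 -> a
  T1 -> b
  X2 -> S T1

Fill CYK table bottom-up:
  T[0,0] 'b' = {A,T1}  orig:{A}
  T[1,1] 'b' = {A,T1}  orig:{A}
  T[2,2] 'b' = {A,T1}  orig:{A}
  T[3,3] 'a' = {T0}  orig:{}
  T[4,4] 'b' = {A,T1}  orig:{A}
  T[5,5] 'b' = {A,T1}  orig:{A}
  T[6,6] 'b' = {A,T1}  orig:{A}
  T[0,1] 'bb' = {S}
  T[1,2] 'bb' = {S}
  T[2,3] 'ba' = ∅
  T[3,4] 'ab' = ∅
  T[4,5] 'bb' = {S}
  T[5,6] 'bb' = {S}
  T[0,2] 'bbb' = {A,X2}  orig:{A}
  T[1,3] 'bba' = {A}
  T[2,4] 'bab' = ∅
  T[3,5] 'abb' = ∅
  T[4,6] 'bbb' = {A,X2}  orig:{A}
  T[0,3] 'bbba' = {S}
  T[1,4] 'bbab' = ∅
  T[2,5] 'babb' = ∅
  T[3,6] 'abbb' = ∅
  T[0,4] 'bbbab' = {A,X2}  orig:{A}
  T[1,5] 'bbabb' = ∅
  T[2,6] 'babbb' = ∅
  T[0,5] 'bbbabb' = ∅
  T[1,6] 'bbabbb' = ∅
  T[0,6] 'bbbabbb' = {A,S}

S ∈ T[0,6] ⇒ YES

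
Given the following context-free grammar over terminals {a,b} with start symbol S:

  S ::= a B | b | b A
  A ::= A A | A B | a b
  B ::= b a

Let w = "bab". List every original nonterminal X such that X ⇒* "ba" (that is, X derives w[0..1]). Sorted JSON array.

Convert to CNF:
  S -> T0 B | T1 A | b
  A -> A A | A B | T0 T1
  B -> T1 T0
  T0 -> a
  T1 -> b

CYK fill — only the sub-triangle for w[0..1]:
  T[0,0] 'b' = {S,T1}  orig:{S}
  T[1,1] 'a' = {T0}  orig:{}
  T[0,1] 'ba' = {B}

Original NTs in T[0,1] deriving "ba": ["B"]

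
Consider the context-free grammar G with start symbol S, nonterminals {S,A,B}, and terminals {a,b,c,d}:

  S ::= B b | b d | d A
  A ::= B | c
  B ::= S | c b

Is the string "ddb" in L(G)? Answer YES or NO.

Convert to CNF:
  S -> B T0 | T0 T1 | T1 A
  A -> B T0 | T0 T1 | T1 A | T2 T0 | c
  B -> B T0 | T0 T1 | T1 A | T2 T0
  T0 -> b
  T1 -> d
  T2 -> c

CYK fill:
  T[0,0] 'd' = {T1}  orig:{}
  T[1,1] 'd' = {T1}  orig:{}
  T[2,2] 'b' = {T0}  orig:{}
  T[0,1] 'dd' = ∅
  T[1,2] 'db' = ∅
  T[0,2] 'ddb' = ∅

S ∉ T[0,2] ⇒ NO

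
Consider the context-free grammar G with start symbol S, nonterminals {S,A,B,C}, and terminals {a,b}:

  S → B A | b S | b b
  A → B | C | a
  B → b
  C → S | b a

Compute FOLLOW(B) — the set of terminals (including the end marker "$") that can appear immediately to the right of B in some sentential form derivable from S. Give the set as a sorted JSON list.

FIRST sets, iterate to fixpoint:
pass 1:
  A via A→a: +{a}
  B via B→b: +{b}
  C via C→b a: +{b}
  S via S→B A: +{b}
  S: {b}  A: {a}  B: {b}  C: {b}
pass 2:
  A via A→B: +{b}
  S: {b}  A: {a,b}  B: {b}  C: {b}
pass 3: (stable)
  S: {b}  A: {a,b}  B: {b}  C: {b}

FOLLOW sets:
initialize: $ ∈ FOLLOW(S)
[1]
  S→B A: FOLLOW(B) ⊇ FIRST(A) = {a,b}; new: +{a,b}
  S→B A: FOLLOW(A) ⊇ FOLLOW(S) ⊇ {$}; new: +{$}
  S: {$}  A: {$}  B: {a,b}  C: {}
[2]
  A→B: FOLLOW(B) ⊇ FOLLOW(A) ⊇ {$}; new: +{$}
  A→C: FOLLOW(C) ⊇ FOLLOW(A) ⊇ {$}; new: +{$}
  S: {$}  A: {$}  B: {$,a,b}  C: {$}
[3] done
  S: {$}  A: {$}  B: {$,a,b}  C: {$}

FOLLOW(B) = ["$", "a", "b"]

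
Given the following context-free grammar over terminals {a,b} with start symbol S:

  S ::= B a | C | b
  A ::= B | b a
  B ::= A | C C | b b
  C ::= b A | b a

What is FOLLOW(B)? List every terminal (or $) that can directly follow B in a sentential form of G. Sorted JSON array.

Compute FIRST by fixpoint:
iter 1:
  A via A→b a: +{b}
  B via B→A: +{b}
  C via C→b A: +{b}
  S via S→B a: +{b}
  FIRST[S]={b}  FIRST[A]={b}  FIRST[B]={b}  FIRST[C]={b}
iter 2: (no change)
  FIRST[S]={b}  FIRST[A]={b}  FIRST[B]={b}  FIRST[C]={b}

FOLLOW iteration:
seed FOLLOW(S) with $
[1]
  B→C C: FOLLOW(C) ⊇ FIRST(C) = {b}; new: +{b}
  C→b A: FOLLOW(A) ⊇ FOLLOW(C) ⊇ {b}; new: +{b}
  S→B a: FOLLOW(B) ⊇ FIRST(a) = {a}; new: +{a}
  S→C: FOLLOW(C) ⊇ FOLLOW(S) ⊇ {$}; new: +{$}
  FOLLOW(S)={$}  FOLLOW(A)={b}  FOLLOW(B)={a}  FOLLOW(C)={$,b}
[2]
  A→B: FOLLOW(B) ⊇ FOLLOW(A) ⊇ {b}; new: +{b}
  B→A: FOLLOW(A) ⊇ FOLLOW(B) ⊇ {a,b}; new: +{a}
  B→C C: FOLLOW(C) ⊇ FOLLOW(B) ⊇ {a,b}; new: +{a}
  C→b A: FOLLOW(A) ⊇ FOLLOW(C) ⊇ {$,a,b}; new: +{$}
  FOLLOW(S)={$}  FOLLOW(A)={$,a,b}  FOLLOW(B)={a,b}  FOLLOW(C)={$,a,b}
[3]
  A→B: FOLLOW(B) ⊇ FOLLOW(A) ⊇ {$,a,b}; new: +{$}
  FOLLOW(S)={$}  FOLLOW(A)={$,a,b}  FOLLOW(B)={$,a,b}  FOLLOW(C)={$,a,b}
[4] — fixpoint
  FOLLOW(S)={$}  FOLLOW(A)={$,a,b}  FOLLOW(B)={$,a,b}  FOLLOW(C)={$,a,b}

FOLLOW(B) = ["$", "a", "b"]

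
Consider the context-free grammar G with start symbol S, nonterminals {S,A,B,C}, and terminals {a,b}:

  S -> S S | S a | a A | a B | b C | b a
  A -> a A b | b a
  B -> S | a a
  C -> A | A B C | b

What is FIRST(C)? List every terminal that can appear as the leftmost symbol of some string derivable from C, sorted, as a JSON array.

Compute FIRST by fixpoint:
iter 1:
  A via A→a A b: +{a}
  A via A→b a: +{b}
  B via B→a a: +{a}
  C via C→A: +{a,b}
  S via S→a A: +{a}
  S via S→b C: +{b}
  FIRST[S]={a,b}  FIRST[A]={a,b}  FIRST[B]={a}  FIRST[C]={a,b}
iter 2:
  B via B→S: +{b}
  FIRST[S]={a,b}  FIRST[A]={a,b}  FIRST[B]={a,b}  FIRST[C]={a,b}
iter 3: — fixpoint
  FIRST[S]={a,b}  FIRST[A]={a,b}  FIRST[B]={a,b}  FIRST[C]={a,b}

FIRST(C) = ["a", "b"]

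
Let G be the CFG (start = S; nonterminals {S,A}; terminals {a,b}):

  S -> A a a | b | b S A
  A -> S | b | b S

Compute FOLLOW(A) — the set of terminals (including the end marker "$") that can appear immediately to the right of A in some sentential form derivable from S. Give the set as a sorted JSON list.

FIRST iteration:
[1]
  A via A→b: +{b}
  S via S→A a a: +{b}
  S: {b}  A: {b}
[2] (stable)
  S: {b}  A: {b}

Compute FOLLOW by fixpoint:
initialize: $ ∈ FOLLOW(S)
[1]
  S→A a a: FOLLOW(A) ⊇ FIRST(a) = {a}; new: +{a}
  S→b S A: FOLLOW(S) ⊇ FIRST(A) = {b}; new: +{b}
  S→b S A: FOLLOW(A) ⊇ FOLLOW(S) ⊇ {$,b}; new: +{$,b}
  FOLLOW(S)={$,b}  FOLLOW(A)={$,a,b}
[2]
  A→S: FOLLOW(S) ⊇ FOLLOW(A) ⊇ {$,a,b}; new: +{a}
  FOLLOW(S)={$,a,b}  FOLLOW(A)={$,a,b}
[3] (stable)
  FOLLOW(S)={$,a,b}  FOLLOW(A)={$,a,b}

FOLLOW(A) = ["$", "a", "b"]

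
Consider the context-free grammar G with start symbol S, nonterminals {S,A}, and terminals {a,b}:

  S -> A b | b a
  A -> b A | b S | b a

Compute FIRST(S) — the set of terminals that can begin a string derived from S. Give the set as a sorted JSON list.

FIRST iteration:
pass 1:
  A via A→b A: +{b}
  S via S→A b: +{b}
  S: {b}  A: {b}
pass 2: — fixpoint
  S: {b}  A: {b}

FIRST(S) = ["b"]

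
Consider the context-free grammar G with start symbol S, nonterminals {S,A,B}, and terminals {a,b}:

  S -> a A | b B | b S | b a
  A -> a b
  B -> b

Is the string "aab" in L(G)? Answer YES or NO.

CNF form of G:
  S -> T0 A | T1 B | T1 S | T1 T0
  A -> T0 T1
  B -> b
  T0 -> a
  T1 -> b

CYK fill:
  [0..0]={T0}  "a"  orig:{}
  [1..1]={T0}  "a"  orig:{}
  [2..2]={B,T1}  "b"  orig:{B}
  [0..1]=∅  "aa"
  [1..2]={A}  "ab"
  [0..2]={S}  "aab"

S ∈ T[0,2] ⇒ YES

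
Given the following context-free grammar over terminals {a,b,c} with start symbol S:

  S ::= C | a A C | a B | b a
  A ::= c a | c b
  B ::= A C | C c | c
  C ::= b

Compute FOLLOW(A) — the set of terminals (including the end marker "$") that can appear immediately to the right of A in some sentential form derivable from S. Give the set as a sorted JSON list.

Compute FIRST by fixpoint:
pass 1:
  A via A→c a: +{c}
  B via B→A C: +{c}
  C via C→b: +{b}
  S via S→C: +{b}
  S via S→a A C: +{a}
  S: {a,b}  A: {c}  B: {c}  C: {b}
pass 2:
  B via B→C c: +{b}
  S: {a,b}  A: {c}  B: {b,c}  C: {b}
pass 3: done
  S: {a,b}  A: {c}  B: {b,c}  C: {b}

FOLLOW sets:
seed FOLLOW(S) with $
[1]
  B→A C: FOLLOW(A) ⊇ FIRST(C) = {b}; new: +{b}
  B→C c: FOLLOW(C) ⊇ FIRST(c) = {c}; new: +{c}
  S→C: FOLLOW(C) ⊇ FOLLOW(S) ⊇ {$}; new: +{$}
  S→a B: FOLLOW(B) ⊇ FOLLOW(S) ⊇ {$}; new: +{$}
  S: {$}  A: {b}  B: {$}  C: {$,c}
[2] — fixpoint
  S: {$}  A: {b}  B: {$}  C: {$,c}

FOLLOW(A) = ["b"]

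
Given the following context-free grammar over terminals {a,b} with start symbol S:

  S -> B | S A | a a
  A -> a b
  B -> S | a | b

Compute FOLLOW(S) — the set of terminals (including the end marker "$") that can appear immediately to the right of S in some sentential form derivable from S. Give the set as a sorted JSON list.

FIRST sets, iterate to fixpoint:
[1]
  A via A→a b: +{a}
  B via B→a: +{a}
  B via B→b: +{b}
  S via S→B: +{a,b}
  S: {a,b}  A: {a}  B: {a,b}
[2] — fixpoint
  S: {a,b}  A: {a}  B: {a,b}

Compute FOLLOW by fixpoint:
seed FOLLOW(S) with $
round 1:
  S→B: FOLLOW(B) ⊇ FOLLOW(S) ⊇ {$}; new: +{$}
  S→S A: FOLLOW(S) ⊇ FIRST(A) = {a}; new: +{a}
  S→S A: FOLLOW(A) ⊇ FOLLOW(S) ⊇ {$,a}; new: +{$,a}
  FOLLOW(S)={$,a}  FOLLOW(A)={$,a}  FOLLOW(B)={$}
round 2:
  S→B: FOLLOW(B) ⊇ FOLLOW(S) ⊇ {$,a}; new: +{a}
  FOLLOW(S)={$,a}  FOLLOW(A)={$,a}  FOLLOW(B)={$,a}
round 3: (no change)
  FOLLOW(S)={$,a}  FOLLOW(A)={$,a}  FOLLOW(B)={$,a}

FOLLOW(S) = ["$", "a"]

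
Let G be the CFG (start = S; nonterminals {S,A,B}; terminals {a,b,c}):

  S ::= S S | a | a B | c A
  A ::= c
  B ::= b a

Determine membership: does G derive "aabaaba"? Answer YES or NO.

CNF form of G:
  S -> S S | T1 B | T2 A | a
  A -> c
  B -> T0 T1
  T0 -> b
  T1 -> a
  T2 -> c

CYK fill:
  cell(0,0) a: {S,T1}  orig:{S}
  cell(1,1) a: {S,T1}  orig:{S}
  cell(2,2) b: {T0}  orig:{}
  cell(3,3) a: {S,T1}  orig:{S}
  cell(4,4) a: {S,T1}  orig:{S}
  cell(5,5) b: {T0}  orig:{}
  cell(6,6) a: {S,T1}  orig:{S}
  cell(0,1) aa: {S}
  cell(1,2) ab: ∅
  cell(2,3) ba: {B}
  cell(3,4) aa: {S}
  cell(4,5) ab: ∅
  cell(5,6) ba: {B}
  cell(0,2) aab: ∅
  cell(1,3) aba: {S}
  cell(2,4) baa: ∅
  cell(3,5) aab: ∅
  cell(4,6) aba: {S}
  cell(0,3) aaba: {S}
  cell(1,4) abaa: {S}
  cell(2,5) baab: ∅
  cell(3,6) aaba: {S}
  cell(0,4) aabaa: {S}
  cell(1,5) abaab: ∅
  cell(2,6) baaba: ∅
  cell(0,5) aabaab: ∅
  cell(1,6) abaaba: {S}
  cell(0,6) aabaaba: {S}

S ∈ T[0,6] ⇒ YES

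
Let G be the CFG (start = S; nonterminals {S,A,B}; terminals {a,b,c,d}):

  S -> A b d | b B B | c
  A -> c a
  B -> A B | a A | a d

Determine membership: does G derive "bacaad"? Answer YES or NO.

CNF form of G:
  S -> A X4 | T3 X5 | c
  A -> T0 T1
  B -> A B | T1 A | T1 T2
  T0 -> c
  T1 -> a
  T2 -> d
  T3 -> b
  X4 -> T3 T2
  X5 -> B B

Fill CYK table bottom-up:
  T[0,0] 'b' = {T3}  orig:{}
  T[1,1] 'a' = {T1}  orig:{}
  T[2,2] 'c' = {S,T0}  orig:{S}
  T[3,3] 'a' = {T1}  orig:{}
  T[4,4] 'a' = {T1}  orig:{}
  T[5,5] 'd' = {T2}  orig:{}
  T[0,1] 'ba' = ∅
  T[1,2] 'ac' = ∅
  T[2,3] 'ca' = {A}
  T[3,4] 'aa' = ∅
  T[4,5] 'ad' = {B}
  T[0,2] 'bac' = ∅
  T[1,3] 'aca' = {B}
  T[2,4] 'caa' = ∅
  T[3,5] 'aad' = ∅
  T[0,3] 'baca' = ∅
  T[1,4] 'acaa' = ∅
  T[2,5] 'caad' = {B}
  T[0,4] 'bacaa' = ∅
  T[1,5] 'acaad' = {X5}  orig:{}
  T[0,5] 'bacaad' = {S}

S ∈ T[0,5] ⇒ YES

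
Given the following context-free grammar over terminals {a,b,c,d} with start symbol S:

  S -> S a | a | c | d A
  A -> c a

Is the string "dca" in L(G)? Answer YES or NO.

Convert to CNF:
  S -> S T1 | T2 A | a | c
  A -> T0 T1
  T0 -> c
  T1 -> a
  T2 -> d

CYK fill:
  T[0,0] 'd' = {T2}  orig:{}
  T[1,1] 'c' = {S,T0}  orig:{S}
  T[2,2] 'a' = {S,T1}  orig:{S}
  T[0,1] 'dc' = ∅
  T[1,2] 'ca' = {A,S}
  T[0,2] 'dca' = {S}

S ∈ T[0,2] ⇒ YES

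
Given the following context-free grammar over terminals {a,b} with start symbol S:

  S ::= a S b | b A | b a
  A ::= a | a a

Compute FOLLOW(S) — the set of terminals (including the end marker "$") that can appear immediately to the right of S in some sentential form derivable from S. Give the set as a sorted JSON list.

Compute FIRST by fixpoint:
round 1:
  A via A→a: +{a}
  S via S→a S b: +{a}
  S via S→b A: +{b}
  S: {a,b}  A: {a}
round 2: (no change)
  S: {a,b}  A: {a}

FOLLOW sets:
FOLLOW(S) := {$}
round 1:
  S→a S b: FOLLOW(S) ⊇ FIRST(b) = {b}; new: +{b}
  S→b A: FOLLOW(A) ⊇ FOLLOW(S) ⊇ {$,b}; new: +{$,b}
  FOLLOW(S)={$,b}  FOLLOW(A)={$,b}
round 2: (no change)
  FOLLOW(S)={$,b}  FOLLOW(A)={$,b}

FOLLOW(S) = ["$", "b"]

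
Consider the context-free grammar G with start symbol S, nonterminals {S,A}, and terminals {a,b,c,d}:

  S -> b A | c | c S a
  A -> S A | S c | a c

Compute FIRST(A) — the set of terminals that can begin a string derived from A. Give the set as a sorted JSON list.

FIRST iteration:
[1]
  A via A→a c: +{a}
  S via S→b A: +{b}
  S via S→c: +{c}
  FIRST[S]={b,c}  FIRST[A]={a}
[2]
  A via A→S A: +{b,c}
  FIRST[S]={b,c}  FIRST[A]={a,b,c}
[3] — fixpoint
  FIRST[S]={b,c}  FIRST[A]={a,b,c}

FIRST(A) = ["a", "b", "c"]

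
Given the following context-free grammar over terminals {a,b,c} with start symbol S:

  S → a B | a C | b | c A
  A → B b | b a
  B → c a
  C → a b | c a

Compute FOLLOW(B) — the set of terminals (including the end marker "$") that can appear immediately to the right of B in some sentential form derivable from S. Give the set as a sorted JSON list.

FIRST iteration:
round 1:
  A via A→b a: +{b}
  B via B→c a: +{c}
  C via C→a b: +{a}
  C via C→c a: +{c}
  S via S→a B: +{a}
  S via S→b: +{b}
  S via S→c A: +{c}
  S: {a,b,c}  A: {b}  B: {c}  C: {a,c}
round 2:
  A via A→B b: +{c}
  S: {a,b,c}  A: {b,c}  B: {c}  C: {a,c}
round 3: — fixpoint
  S: {a,b,c}  A: {b,c}  B: {c}  C: {a,c}

Compute FOLLOW by fixpoint:
seed FOLLOW(S) with $
round 1:
  A→B b: FOLLOW(B) ⊇ FIRST(b) = {b}; new: +{b}
  S→a B: FOLLOW(B) ⊇ FOLLOW(S) ⊇ {$}; new: +{$}
  S→a C: FOLLOW(C) ⊇ FOLLOW(S) ⊇ {$}; new: +{$}
  S→c A: FOLLOW(A) ⊇ FOLLOW(S) ⊇ {$}; new: +{$}
  FOLLOW[S]={$}  FOLLOW[A]={$}  FOLLOW[B]={$,b}  FOLLOW[C]={$}
round 2: — fixpoint
  FOLLOW[S]={$}  FOLLOW[A]={$}  FOLLOW[B]={$,b}  FOLLOW[C]={$}

FOLLOW(B) = ["$", "b"]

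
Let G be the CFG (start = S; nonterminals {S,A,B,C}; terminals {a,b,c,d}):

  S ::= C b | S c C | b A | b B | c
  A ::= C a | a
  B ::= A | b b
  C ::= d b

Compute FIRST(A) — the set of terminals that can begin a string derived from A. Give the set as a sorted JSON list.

FIRST sets, iterate to fixpoint:
round 1:
  A via A→a: +{a}
  B via B→A: +{a}
  B via B→b b: +{b}
  C via C→d b: +{d}
  S via S→C b: +{d}
  S via S→b A: +{b}
  S via S→c: +{c}
  S: {b,c,d}  A: {a}  B: {a,b}  C: {d}
round 2:
  A via A→C a: +{d}
  B via B→A: +{d}
  S: {b,c,d}  A: {a,d}  B: {a,b,d}  C: {d}
round 3: (stable)
  S: {b,c,d}  A: {a,d}  B: {a,b,d}  C: {d}

FIRST(A) = ["a", "d"]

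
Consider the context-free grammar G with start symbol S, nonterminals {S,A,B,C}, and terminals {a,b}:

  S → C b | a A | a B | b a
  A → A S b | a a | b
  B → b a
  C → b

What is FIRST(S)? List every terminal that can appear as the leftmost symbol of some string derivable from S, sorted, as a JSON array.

FIRST sets, iterate to fixpoint:
round 1:
  A via A→a a: +{a}
  A via A→b: +{b}
  B via B→b a: +{b}
  C via C→b: +{b}
  S via S→C b: +{b}
  S via S→a A: +{a}
  S: {a,b}  A: {a,b}  B: {b}  C: {b}
round 2: (stable)
  S: {a,b}  A: {a,b}  B: {b}  C: {b}

FIRST(S) = ["a", "b"]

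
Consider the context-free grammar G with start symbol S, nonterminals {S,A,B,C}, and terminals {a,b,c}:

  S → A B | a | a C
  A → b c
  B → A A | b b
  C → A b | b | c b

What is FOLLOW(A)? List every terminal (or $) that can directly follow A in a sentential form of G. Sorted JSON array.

FIRST iteration:
pass 1:
  A via A→b c: +{b}
  B via B→A A: +{b}
  C via C→A b: +{b}
  C via C→c b: +{c}
  S via S→A B: +{b}
  S via S→a: +{a}
  FIRST[S]={a,b}  FIRST[A]={b}  FIRST[B]={b}  FIRST[C]={b,c}
pass 2: done
  FIRST[S]={a,b}  FIRST[A]={b}  FIRST[B]={b}  FIRST[C]={b,c}

Compute FOLLOW by fixpoint:
initialize: $ ∈ FOLLOW(S)
iter 1:
  B→A A: FOLLOW(A) ⊇ FIRST(A) = {b}; new: +{b}
  S→A B: FOLLOW(B) ⊇ FOLLOW(S) ⊇ {$}; new: +{$}
  S→a C: FOLLOW(C) ⊇ FOLLOW(S) ⊇ {$}; new: +{$}
  FOLLOW(S)={$}  FOLLOW(A)={b}  FOLLOW(B)={$}  FOLLOW(C)={$}
iter 2:
  B→A A: FOLLOW(A) ⊇ FOLLOW(B) ⊇ {$}; new: +{$}
  FOLLOW(S)={$}  FOLLOW(A)={$,b}  FOLLOW(B)={$}  FOLLOW(C)={$}
iter 3: (stable)
  FOLLOW(S)={$}  FOLLOW(A)={$,b}  FOLLOW(B)={$}  FOLLOW(C)={$}

FOLLOW(A) = ["$", "b"]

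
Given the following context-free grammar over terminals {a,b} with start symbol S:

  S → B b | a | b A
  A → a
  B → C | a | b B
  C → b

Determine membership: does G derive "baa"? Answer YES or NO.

Convert to CNF:
  S -> B T0 | T0 A | a
  A -> a
  B -> T0 B | a | b
  C -> b
  T0 -> b

Fill CYK table bottom-up:
  cell(0,0) b: {B,C,T0}  orig:{B,C}
  cell(1,1) a: {A,B,S}
  cell(2,2) a: {A,B,S}
  cell(0,1) ba: {B,S}
  cell(1,2) aa: ∅
  cell(0,2) baa: ∅

S ∉ T[0,2] ⇒ NO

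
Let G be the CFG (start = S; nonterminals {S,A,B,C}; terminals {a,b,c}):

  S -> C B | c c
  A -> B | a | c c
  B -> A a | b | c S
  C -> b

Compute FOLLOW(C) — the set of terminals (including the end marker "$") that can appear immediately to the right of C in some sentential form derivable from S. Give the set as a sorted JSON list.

FIRST iteration:
pass 1:
  A via A→a: +{a}
  A via A→c c: +{c}
  B via B→A a: +{a,c}
  B via B→b: +{b}
  C via C→b: +{b}
  S via S→C B: +{b}
  S via S→c c: +{c}
  FIRST(S)={b,c}  FIRST(A)={a,c}  FIRST(B)={a,b,c}  FIRST(C)={b}
pass 2:
  A via A→B: +{b}
  FIRST(S)={b,c}  FIRST(A)={a,b,c}  FIRST(B)={a,b,c}  FIRST(C)={b}
pass 3: (stable)
  FIRST(S)={b,c}  FIRST(A)={a,b,c}  FIRST(B)={a,b,c}  FIRST(C)={b}

Compute FOLLOW by fixpoint:
initialize: $ ∈ FOLLOW(S)
pass 1:
  B→A a: FOLLOW(A) ⊇ FIRST(a) = {a}; new: +{a}
  S→C B: FOLLOW(C) ⊇ FIRST(B) = {a,b,c}; new: +{a,b,c}
  S→C B: FOLLOW(B) ⊇ FOLLOW(S) ⊇ {$}; new: +{$}
  FOLLOW(S)={$}  FOLLOW(A)={a}  FOLLOW(B)={$}  FOLLOW(C)={a,b,c}
pass 2:
  A→B: FOLLOW(B) ⊇ FOLLOW(A) ⊇ {a}; new: +{a}
  B→c S: FOLLOW(S) ⊇ FOLLOW(B) ⊇ {$,a}; new: +{a}
  FOLLOW(S)={$,a}  FOLLOW(A)={a}  FOLLOW(B)={$,a}  FOLLOW(C)={a,b,c}
pass 3: (stable)
  FOLLOW(S)={$,a}  FOLLOW(A)={a}  FOLLOW(B)={$,a}  FOLLOW(C)={a,b,c}

FOLLOW(C) = ["a", "b", "c"]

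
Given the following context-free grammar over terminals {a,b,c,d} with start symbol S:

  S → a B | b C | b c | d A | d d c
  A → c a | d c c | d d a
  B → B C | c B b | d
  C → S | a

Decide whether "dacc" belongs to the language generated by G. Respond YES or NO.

CNF form of G:
  S -> T1 B | T2 A | T2 X8 | T3 C | T3 T0
  A -> T0 T1 | T2 X4 | T2 X5
  B -> B C | T0 X6 | d
  C -> T1 B | T2 A | T2 X7 | T3 C | T3 T0 | a
  T0 -> c
  T1 -> a
  T2 -> d
  T3 -> b
  X4 -> T0 T0
  X5 -> T2 T1
  X6 -> B T3
  X7 -> T2 T0
  X8 -> T2 T0

CYK fill:
  [0..0]={B,T2}  "d"  orig:{B}
  [1..1]={C,T1}  "a"  orig:{C}
  [2..2]={T0}  "c"  orig:{}
  [3..3]={T0}  "c"  orig:{}
  [0..1]={B,X5}  "da"  orig:{B}
  [1..2]=∅  "ac"
  [2..3]={X4}  "cc"  orig:{}
  [0..2]=∅  "dac"
  [1..3]=∅  "acc"
  [0..3]=∅  "dacc"

S ∉ T[0,3] ⇒ NO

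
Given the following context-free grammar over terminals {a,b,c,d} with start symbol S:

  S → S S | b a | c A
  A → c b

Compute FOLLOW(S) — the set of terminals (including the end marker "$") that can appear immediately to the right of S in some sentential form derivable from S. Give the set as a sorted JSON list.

Compute FIRST by fixpoint:
[1]
  A via A→c b: +{c}
  S via S→b a: +{b}
  S via S→c A: +{c}
  FIRST(S)={b,c}  FIRST(A)={c}
[2] (stable)
  FIRST(S)={b,c}  FIRST(A)={c}

Compute FOLLOW by fixpoint:
initialize: $ ∈ FOLLOW(S)
round 1:
  S→S S: FOLLOW(S) ⊇ FIRST(S) = {b,c}; new: +{b,c}
  S→c A: FOLLOW(A) ⊇ FOLLOW(S) ⊇ {$,b,c}; new: +{$,b,c}
  FOLLOW(S)={$,b,c}  FOLLOW(A)={$,b,c}
round 2: (stable)
  FOLLOW(S)={$,b,c}  FOLLOW(A)={$,b,c}

FOLLOW(S) = ["$", "b", "c"]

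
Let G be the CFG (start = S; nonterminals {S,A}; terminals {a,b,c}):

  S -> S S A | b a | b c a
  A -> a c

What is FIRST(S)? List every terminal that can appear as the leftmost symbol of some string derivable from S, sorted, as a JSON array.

FIRST sets, iterate to fixpoint:
iter 1:
  A via A→a c: +{a}
  S via S→b a: +{b}
  FIRST(S)={b}  FIRST(A)={a}
iter 2: done
  FIRST(S)={b}  FIRST(A)={a}

FIRST(S) = ["b"]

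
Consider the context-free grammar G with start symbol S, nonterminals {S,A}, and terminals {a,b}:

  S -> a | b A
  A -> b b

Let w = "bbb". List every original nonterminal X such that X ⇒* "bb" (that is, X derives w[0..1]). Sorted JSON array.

CNF form of G:
  S -> T0 A | a
  A -> T0 T0
  T0 -> b

CYK table (by increasing span) (cells [i..j] with 0 ≤ i ≤ j ≤ 1 only):
  cell(0,0) b: {T0}  orig:{}
  cell(1,1) b: {T0}  orig:{}
  cell(0,1) bb: {A}

Original NTs in T[0,1] deriving "bb": ["A"]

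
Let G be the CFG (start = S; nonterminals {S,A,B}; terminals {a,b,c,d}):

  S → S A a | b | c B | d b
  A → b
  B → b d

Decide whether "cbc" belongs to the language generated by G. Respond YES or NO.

CNF form of G:
  S -> S X4 | T1 T0 | T3 B | b
  A -> b
  B -> T0 T1
  T0 -> b
  T1 -> d
  T2 -> a
  T3 -> c
  X4 -> A T2

Fill CYK table bottom-up:
  T[0,0] 'c' = {T3}  orig:{}
  T[1,1] 'b' = {A,S,T0}  orig:{A,S}
  T[2,2] 'c' = {T3}  orig:{}
  T[0,1] 'cb' = ∅
  T[1,2] 'bc' = ∅
  T[0,2] 'cbc' = ∅

S ∉ T[0,2] ⇒ NO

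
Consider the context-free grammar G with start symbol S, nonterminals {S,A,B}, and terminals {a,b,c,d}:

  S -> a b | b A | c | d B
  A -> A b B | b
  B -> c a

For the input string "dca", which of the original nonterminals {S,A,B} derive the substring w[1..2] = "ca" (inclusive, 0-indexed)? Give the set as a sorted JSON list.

CNF form of G:
  S -> T0 A | T2 T0 | T3 B | c
  A -> A X4 | b
  B -> T1 T2
  T0 -> b
  T1 -> c
  T2 -> a
  T3 -> d
  X4 -> T0 B

CYK fill, restricted to cells inside w[1..2]:
  T[1,1] 'c' = {S,T1}  orig:{S}
  T[2,2] 'a' = {T2}  orig:{}
  T[1,2] 'ca' = {B}

Original NTs in T[1,2] deriving "ca": ["B"]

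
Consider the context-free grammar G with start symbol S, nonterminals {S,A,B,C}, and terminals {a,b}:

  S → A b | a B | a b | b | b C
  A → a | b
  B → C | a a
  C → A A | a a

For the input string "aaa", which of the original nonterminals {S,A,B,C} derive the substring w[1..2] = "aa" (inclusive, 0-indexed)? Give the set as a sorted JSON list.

Convert to CNF:
  S -> A T1 | T0 B | T0 T1 | T1 C | b
  A -> a | b
  B -> A A | T0 T0
  C -> A A | T0 T0
  T0 -> a
  T1 -> b

CYK fill — only the sub-triangle for w[1..2]:
  T[1,1] 'a' = {A,T0}  orig:{A}
  T[2,2] 'a' = {A,T0}  orig:{A}
  T[1,2] 'aa' = {B,C}

Original NTs in T[1,2] deriving "aa": ["B", "C"]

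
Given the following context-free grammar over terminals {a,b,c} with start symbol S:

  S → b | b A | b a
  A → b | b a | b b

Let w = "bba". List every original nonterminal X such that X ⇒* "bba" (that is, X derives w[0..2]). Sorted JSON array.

Convert to CNF:
  S -> T0 A | T0 T1 | b
  A -> T0 T0 | T0 T1 | b
  T0 -> b
  T1 -> a

CYK fill (cells [i..j] with 0 ≤ i ≤ j ≤ 2 only):
  T[0,0] 'b' = {A,S,T0}  orig:{A,S}
  T[1,1] 'b' = {A,S,T0}  orig:{A,S}
  T[2,2] 'a' = {T1}  orig:{}
  T[0,1] 'bb' = {A,S}
  T[1,2] 'ba' = {A,S}
  T[0,2] 'bba' = {S}

Original NTs in T[0,2] deriving "bba": ["S"]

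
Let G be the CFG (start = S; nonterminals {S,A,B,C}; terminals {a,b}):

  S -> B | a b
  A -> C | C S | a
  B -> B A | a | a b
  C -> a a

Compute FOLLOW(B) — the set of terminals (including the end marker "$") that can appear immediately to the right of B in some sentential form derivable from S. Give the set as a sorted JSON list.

Compute FIRST by fixpoint:
[1]
  A via A→a: +{a}
  B via B→a: +{a}
  C via C→a a: +{a}
  S via S→B: +{a}
  FIRST[S]={a}  FIRST[A]={a}  FIRST[B]={a}  FIRST[C]={a}
[2] — fixpoint
  FIRST[S]={a}  FIRST[A]={a}  FIRST[B]={a}  FIRST[C]={a}

Compute FOLLOW by fixpoint:
seed FOLLOW(S) with $
iter 1:
  A→C S: FOLLOW(C) ⊇ FIRST(S) = {a}; new: +{a}
  B→B A: FOLLOW(B) ⊇ FIRST(A) = {a}; new: +{a}
  B→B A: FOLLOW(A) ⊇ FOLLOW(B) ⊇ {a}; new: +{a}
  S→B: FOLLOW(B) ⊇ FOLLOW(S) ⊇ {$}; new: +{$}
  S: {$}  A: {a}  B: {$,a}  C: {a}
iter 2:
  A→C S: FOLLOW(S) ⊇ FOLLOW(A) ⊇ {a}; new: +{a}
  B→B A: FOLLOW(A) ⊇ FOLLOW(B) ⊇ {$,a}; new: +{$}
  S: {$,a}  A: {$,a}  B: {$,a}  C: {a}
iter 3:
  A→C: FOLLOW(C) ⊇ FOLLOW(A) ⊇ {$,a}; new: +{$}
  S: {$,a}  A: {$,a}  B: {$,a}  C: {$,a}
iter 4: (stable)
  S: {$,a}  A: {$,a}  B: {$,a}  C: {$,a}

FOLLOW(B) = ["$", "a"]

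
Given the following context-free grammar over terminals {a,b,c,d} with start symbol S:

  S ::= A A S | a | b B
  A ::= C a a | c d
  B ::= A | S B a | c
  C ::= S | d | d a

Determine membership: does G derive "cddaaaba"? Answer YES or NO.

Convert to CNF:
  S -> A X8 | T3 B | a
  A -> C X4 | T1 T2
  B -> C X5 | S X6 | T1 T2 | c
  C -> A X7 | T2 T0 | T3 B | a | d
  T0 -> a
  T1 -> c
  T2 -> d
  T3 -> b
  X4 -> T0 T0
  X5 -> T0 T0
  X6 -> B T0
  X7 -> A S
  X8 -> A S

Fill CYK table bottom-up:
  [0..0]={B,T1}  "c"  orig:{B}
  [1..1]={C,T2}  "d"  orig:{C}
  [2..2]={C,T2}  "d"  orig:{C}
  [3..3]={C,S,T0}  "a"  orig:{C,S}
  [4..4]={C,S,T0}  "a"  orig:{C,S}
  [5..5]={C,S,T0}  "a"  orig:{C,S}
  [6..6]={T3}  "b"  orig:{}
  [7..7]={C,S,T0}  "a"  orig:{C,S}
  [0..1]={A,B}  "cd"
  [1..2]=∅  "dd"
  [2..3]={C}  "da"
  [3..4]={X4,X5}  "aa"  orig:{}
  [4..5]={X4,X5}  "aa"  orig:{}
  [5..6]=∅  "ab"
  [6..7]=∅  "ba"
  [0..2]=∅  "cdd"
  [1..3]=∅  "dda"
  [2..4]={A,B}  "daa"
  [3..5]={A,B}  "aaa"
  [4..6]=∅  "aab"
  [5..7]=∅  "aba"
  [0..3]=∅  "cdda"
  [1..4]=∅  "ddaa"
  [2..5]={A,B,X6,X7,X8}  "daaa"  orig:{A,B}
  [3..6]=∅  "aaab"
  [4..7]=∅  "aaba"
  [0..4]=∅  "cddaa"
  [1..5]=∅  "ddaaa"
  [2..6]=∅  "daaab"
  [3..7]=∅  "aaaba"
  [0..5]={C,S}  "cddaaa"
  [1..6]=∅  "ddaaab"
  [2..7]=∅  "daaaba"
  [0..6]=∅  "cddaaab"
  [1..7]=∅  "ddaaaba"
  [0..7]=∅  "cddaaaba"

S ∉ T[0,7] ⇒ NO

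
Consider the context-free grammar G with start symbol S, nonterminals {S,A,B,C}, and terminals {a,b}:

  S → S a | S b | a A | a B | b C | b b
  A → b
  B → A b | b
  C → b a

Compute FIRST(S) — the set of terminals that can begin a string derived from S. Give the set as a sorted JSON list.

Compute FIRST by fixpoint:
round 1:
  A via A→b: +{b}
  B via B→A b: +{b}
  C via C→b a: +{b}
  S via S→a A: +{a}
  S via S→b C: +{b}
  S: {a,b}  A: {b}  B: {b}  C: {b}
round 2: (stable)
  S: {a,b}  A: {b}  B: {b}  C: {b}

FIRST(S) = ["a", "b"]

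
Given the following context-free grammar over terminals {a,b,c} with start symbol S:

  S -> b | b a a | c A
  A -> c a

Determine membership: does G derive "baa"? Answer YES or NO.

Convert to CNF:
  S -> T0 A | T2 X3 | b
  A -> T0 T1
  T0 -> c
  T1 -> a
  T2 -> b
  X3 -> T1 T1

CYK fill:
  T[0,0] 'b' = {S,T2}  orig:{S}
  T[1,1] 'a' = {T1}  orig:{}
  T[2,2] 'a' = {T1}  orig:{}
  T[0,1] 'ba' = ∅
  T[1,2] 'aa' = {X3}  orig:{}
  T[0,2] 'baa' = {S}

S ∈ T[0,2] ⇒ YES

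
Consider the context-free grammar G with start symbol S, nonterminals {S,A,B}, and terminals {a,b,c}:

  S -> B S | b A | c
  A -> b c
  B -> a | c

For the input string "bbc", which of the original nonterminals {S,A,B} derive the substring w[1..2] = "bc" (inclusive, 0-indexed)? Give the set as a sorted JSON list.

CNF form of G:
  S -> B S | T0 A | c
  A -> T0 T1
  B -> a | c
  T0 -> b
  T1 -> c

CYK table (by increasing span), restricted to cells inside w[1..2]:
  T[1,1] 'b' = {T0}  orig:{}
  T[2,2] 'c' = {B,S,T1}  orig:{B,S}
  T[1,2] 'bc' = {A}

Original NTs in T[1,2] deriving "bc": ["A"]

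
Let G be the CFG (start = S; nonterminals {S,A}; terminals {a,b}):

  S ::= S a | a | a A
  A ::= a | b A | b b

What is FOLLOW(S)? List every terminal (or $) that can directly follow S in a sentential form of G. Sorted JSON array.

FIRST iteration:
[1]
  A via A→a: +{a}
  A via A→b A: +{b}
  S via S→a: +{a}
  FIRST(S)={a}  FIRST(A)={a,b}
[2] — fixpoint
  FIRST(S)={a}  FIRST(A)={a,b}

FOLLOW sets:
initialize: $ ∈ FOLLOW(S)
pass 1:
  S→S a: FOLLOW(S) ⊇ FIRST(a) = {a}; new: +{a}
  S→a A: FOLLOW(A) ⊇ FOLLOW(S) ⊇ {$,a}; new: +{$,a}
  FOLLOW(S)={$,a}  FOLLOW(A)={$,a}
pass 2: (stable)
  FOLLOW(S)={$,a}  FOLLOW(A)={$,a}

FOLLOW(S) = ["$", "a"]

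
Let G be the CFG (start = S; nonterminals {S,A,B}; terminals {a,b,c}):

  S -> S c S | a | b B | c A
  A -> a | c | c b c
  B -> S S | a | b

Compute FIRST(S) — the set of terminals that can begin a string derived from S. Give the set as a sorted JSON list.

FIRST sets, iterate to fixpoint:
[1]
  A via A→a: +{a}
  A via A→c: +{c}
  B via B→a: +{a}
  B via B→b: +{b}
  S via S→a: +{a}
  S via S→b B: +{b}
  S via S→c A: +{c}
  S: {a,b,c}  A: {a,c}  B: {a,b}
[2]
  B via B→S S: +{c}
  S: {a,b,c}  A: {a,c}  B: {a,b,c}
[3] done
  S: {a,b,c}  A: {a,c}  B: {a,b,c}

FIRST(S) = ["a", "b", "c"]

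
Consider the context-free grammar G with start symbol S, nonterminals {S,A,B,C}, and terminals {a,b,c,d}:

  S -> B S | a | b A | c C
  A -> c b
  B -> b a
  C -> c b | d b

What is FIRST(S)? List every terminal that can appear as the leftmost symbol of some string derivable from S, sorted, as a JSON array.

FIRST sets, iterate to fixpoint:
round 1:
  A via A→c b: +{c}
  B via B→b a: +{b}
  C via C→c b: +{c}
  C via C→d b: +{d}
  S via S→B S: +{b}
  S via S→a: +{a}
  S via S→c C: +{c}
  FIRST[S]={a,b,c}  FIRST[A]={c}  FIRST[B]={b}  FIRST[C]={c,d}
round 2: (no change)
  FIRST[S]={a,b,c}  FIRST[A]={c}  FIRST[B]={b}  FIRST[C]={c,d}

FIRST(S) = ["a", "b", "c"]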